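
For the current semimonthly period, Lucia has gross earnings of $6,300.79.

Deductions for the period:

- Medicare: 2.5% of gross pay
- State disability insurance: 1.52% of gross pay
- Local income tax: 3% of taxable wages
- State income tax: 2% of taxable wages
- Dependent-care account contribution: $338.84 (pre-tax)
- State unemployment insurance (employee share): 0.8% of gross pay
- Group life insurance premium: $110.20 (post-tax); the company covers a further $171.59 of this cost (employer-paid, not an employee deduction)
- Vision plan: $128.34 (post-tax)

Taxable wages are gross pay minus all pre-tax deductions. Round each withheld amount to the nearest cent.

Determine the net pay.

$5,121.61

Dependent-care account contribution: $338.84
Taxable wages = $6,300.79 − $338.84 = $5,961.95
State income tax: $5,961.95 × 0.02 = $119.24
Local income tax: $5,961.95 × 0.03 = $178.86
State disability insurance: $6,300.79 × 0.0152 = $95.77
State unemployment insurance (employee share): $6,300.79 × 0.008 = $50.41
Medicare: $6,300.79 × 0.025 = $157.52
Group life insurance premium: $110.20
Vision plan: $128.34
(Employer's $171.59 toward group life insurance premium is not withheld from the employee.)
Total deductions = $338.84 + $119.24 + $178.86 + $95.77 + $50.41 + $157.52 + $110.20 + $128.34 = $1,179.18
Net pay = $6,300.79 − $1,179.18 = $5,121.61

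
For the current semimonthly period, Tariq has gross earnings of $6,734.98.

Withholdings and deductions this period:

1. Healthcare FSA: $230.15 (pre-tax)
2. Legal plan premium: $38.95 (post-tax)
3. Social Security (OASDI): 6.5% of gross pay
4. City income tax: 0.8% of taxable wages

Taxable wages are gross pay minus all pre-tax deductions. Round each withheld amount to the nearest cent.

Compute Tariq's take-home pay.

Healthcare FSA: $230.15
Taxable wages = $6,734.98 − $230.15 = $6,504.83
City income tax: $6,504.83 × 0.008 = $52.04
Social Security (OASDI): $6,734.98 × 0.065 = $437.77
Legal plan premium: $38.95
Total deductions = $230.15 + $52.04 + $437.77 + $38.95 = $758.91
Net pay = $6,734.98 − $758.91 = $5,976.07

$5,976.07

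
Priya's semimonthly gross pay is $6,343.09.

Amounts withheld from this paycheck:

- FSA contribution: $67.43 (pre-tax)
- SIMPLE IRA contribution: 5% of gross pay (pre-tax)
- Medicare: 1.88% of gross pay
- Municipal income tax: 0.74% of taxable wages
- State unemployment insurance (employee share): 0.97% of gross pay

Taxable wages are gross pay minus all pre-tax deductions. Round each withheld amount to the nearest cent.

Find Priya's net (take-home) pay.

FSA contribution: $67.43
SIMPLE IRA contribution: $6,343.09 × 0.05 = $317.15
Pre-tax total = $67.43 + $317.15 = $384.58
Taxable wages = $6,343.09 − $384.58 = $5,958.51
Municipal income tax: $5,958.51 × 0.0074 = $44.09
Medicare: $6,343.09 × 0.0188 = $119.25
State unemployment insurance (employee share): $6,343.09 × 0.0097 = $61.53
Total deductions = $67.43 + $317.15 + $44.09 + $119.25 + $61.53 = $609.45
Net pay = $6,343.09 − $609.45 = $5,733.64

$5,733.64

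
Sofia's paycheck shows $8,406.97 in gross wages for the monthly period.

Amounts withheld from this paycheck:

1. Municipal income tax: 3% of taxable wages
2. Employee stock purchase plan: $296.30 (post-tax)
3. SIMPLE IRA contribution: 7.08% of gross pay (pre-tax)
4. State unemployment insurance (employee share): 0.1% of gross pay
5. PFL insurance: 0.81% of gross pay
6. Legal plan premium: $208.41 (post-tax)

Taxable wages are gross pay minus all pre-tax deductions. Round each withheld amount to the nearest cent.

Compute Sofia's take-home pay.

$6,996.19

SIMPLE IRA contribution: $8,406.97 × 0.0708 = $595.21
Taxable wages = $8,406.97 − $595.21 = $7,811.76
Municipal income tax: $7,811.76 × 0.03 = $234.35
State unemployment insurance (employee share): $8,406.97 × 0.001 = $8.41
PFL insurance: $8,406.97 × 0.0081 = $68.10
Legal plan premium: $208.41
Employee stock purchase plan: $296.30
Total deductions = $595.21 + $234.35 + $8.41 + $68.10 + $208.41 + $296.30 = $1,410.78
Net pay = $8,406.97 − $1,410.78 = $6,996.19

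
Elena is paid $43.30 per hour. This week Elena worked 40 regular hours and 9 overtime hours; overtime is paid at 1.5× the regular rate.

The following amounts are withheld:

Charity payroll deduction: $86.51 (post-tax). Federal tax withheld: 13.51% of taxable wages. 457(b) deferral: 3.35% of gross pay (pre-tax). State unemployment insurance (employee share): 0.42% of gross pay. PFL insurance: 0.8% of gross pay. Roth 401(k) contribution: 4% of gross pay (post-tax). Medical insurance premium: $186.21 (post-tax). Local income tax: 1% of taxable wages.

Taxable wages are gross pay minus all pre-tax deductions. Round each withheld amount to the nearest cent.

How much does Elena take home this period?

$1,520.44

Regular pay: 40 × $43.30 = $1,732.00
Overtime pay: 9 × $43.30 × 1.5 = $584.55
Gross pay = $1,732.00 + $584.55 = $2,316.55
457(b) deferral: $2,316.55 × 0.0335 = $77.60
Taxable wages = $2,316.55 − $77.60 = $2,238.95
Local income tax: $2,238.95 × 0.01 = $22.39
Federal tax withheld: $2,238.95 × 0.1351 = $302.48
PFL insurance: $2,316.55 × 0.008 = $18.53
State unemployment insurance (employee share): $2,316.55 × 0.0042 = $9.73
Medical insurance premium: $186.21
Charity payroll deduction: $86.51
Roth 401(k) contribution: $2,316.55 × 0.04 = $92.66
Total deductions = $77.60 + $22.39 + $302.48 + $18.53 + $9.73 + $186.21 + $86.51 + $92.66 = $796.11
Net pay = $2,316.55 − $796.11 = $1,520.44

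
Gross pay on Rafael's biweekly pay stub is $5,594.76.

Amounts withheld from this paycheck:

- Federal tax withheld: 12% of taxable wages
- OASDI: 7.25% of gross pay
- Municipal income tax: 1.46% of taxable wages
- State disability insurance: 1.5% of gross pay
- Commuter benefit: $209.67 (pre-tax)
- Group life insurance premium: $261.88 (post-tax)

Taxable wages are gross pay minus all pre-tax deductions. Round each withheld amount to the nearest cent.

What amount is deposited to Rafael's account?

Commuter benefit: $209.67
Taxable wages = $5,594.76 − $209.67 = $5,385.09
Municipal income tax: $5,385.09 × 0.0146 = $78.62
Federal tax withheld: $5,385.09 × 0.12 = $646.21
State disability insurance: $5,594.76 × 0.015 = $83.92
OASDI: $5,594.76 × 0.0725 = $405.62
Group life insurance premium: $261.88
Total deductions = $209.67 + $78.62 + $646.21 + $83.92 + $405.62 + $261.88 = $1,685.92
Net pay = $5,594.76 − $1,685.92 = $3,908.84

$3,908.84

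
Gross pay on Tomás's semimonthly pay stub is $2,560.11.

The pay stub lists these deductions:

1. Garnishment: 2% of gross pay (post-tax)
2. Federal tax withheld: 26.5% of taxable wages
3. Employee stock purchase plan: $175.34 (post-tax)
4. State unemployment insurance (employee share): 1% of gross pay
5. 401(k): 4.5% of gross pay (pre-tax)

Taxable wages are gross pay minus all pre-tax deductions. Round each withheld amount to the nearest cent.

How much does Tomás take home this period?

$1,544.87

401(k): $2,560.11 × 0.045 = $115.20
Taxable wages = $2,560.11 − $115.20 = $2,444.91
Federal tax withheld: $2,444.91 × 0.265 = $647.90
State unemployment insurance (employee share): $2,560.11 × 0.01 = $25.60
Garnishment: $2,560.11 × 0.02 = $51.20
Employee stock purchase plan: $175.34
Total deductions = $115.20 + $647.90 + $25.60 + $51.20 + $175.34 = $1,015.24
Net pay = $2,560.11 − $1,015.24 = $1,544.87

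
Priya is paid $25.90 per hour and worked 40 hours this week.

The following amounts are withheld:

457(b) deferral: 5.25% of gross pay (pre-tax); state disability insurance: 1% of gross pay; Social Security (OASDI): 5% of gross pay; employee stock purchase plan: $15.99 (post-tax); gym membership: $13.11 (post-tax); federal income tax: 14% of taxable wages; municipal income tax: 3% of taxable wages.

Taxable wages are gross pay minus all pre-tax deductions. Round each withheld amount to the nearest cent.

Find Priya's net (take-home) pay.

$723.47

Gross pay: 40 × $25.90 = $1,036.00
457(b) deferral: $1,036.00 × 0.0525 = $54.39
Taxable wages = $1,036.00 − $54.39 = $981.61
Municipal income tax: $981.61 × 0.03 = $29.45
Federal income tax: $981.61 × 0.14 = $137.43
Social Security (OASDI): $1,036.00 × 0.05 = $51.80
State disability insurance: $1,036.00 × 0.01 = $10.36
Employee stock purchase plan: $15.99
Gym membership: $13.11
Total deductions = $54.39 + $29.45 + $137.43 + $51.80 + $10.36 + $15.99 + $13.11 = $312.53
Net pay = $1,036.00 − $312.53 = $723.47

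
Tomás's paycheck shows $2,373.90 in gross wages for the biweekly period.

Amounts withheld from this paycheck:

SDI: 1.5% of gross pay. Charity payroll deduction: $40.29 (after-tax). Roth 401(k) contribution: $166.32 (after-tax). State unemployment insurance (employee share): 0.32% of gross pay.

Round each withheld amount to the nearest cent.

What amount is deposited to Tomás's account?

$2,124.08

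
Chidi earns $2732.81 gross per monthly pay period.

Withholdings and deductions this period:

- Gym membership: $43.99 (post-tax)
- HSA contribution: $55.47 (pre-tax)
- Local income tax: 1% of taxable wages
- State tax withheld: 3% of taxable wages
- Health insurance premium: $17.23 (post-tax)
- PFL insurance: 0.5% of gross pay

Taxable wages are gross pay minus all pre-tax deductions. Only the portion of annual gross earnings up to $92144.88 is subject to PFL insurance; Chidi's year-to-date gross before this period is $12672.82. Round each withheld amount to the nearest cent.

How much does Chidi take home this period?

HSA contribution: $55.47
Taxable wages = $2732.81 − $55.47 = $2677.34
State tax withheld: $2677.34 × 0.03 = $80.32
Local income tax: $2677.34 × 0.01 = $26.77
PFL insurance: cap not yet reached, full $2732.81 is subject → $2732.81 × 0.005 = $13.66
Health insurance premium: $17.23
Gym membership: $43.99
Total deductions = $55.47 + $80.32 + $26.77 + $13.66 + $17.23 + $43.99 = $237.44
Net pay = $2732.81 − $237.44 = $2495.37

$2495.37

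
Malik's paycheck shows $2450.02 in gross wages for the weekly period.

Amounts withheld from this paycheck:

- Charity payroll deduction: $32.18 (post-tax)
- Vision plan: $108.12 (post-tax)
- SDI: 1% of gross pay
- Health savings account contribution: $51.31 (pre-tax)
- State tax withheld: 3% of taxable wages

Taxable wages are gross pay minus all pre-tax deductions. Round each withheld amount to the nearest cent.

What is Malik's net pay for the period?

Health savings account contribution: $51.31
Taxable wages = $2450.02 − $51.31 = $2398.71
State tax withheld: $2398.71 × 0.03 = $71.96
SDI: $2450.02 × 0.01 = $24.50
Charity payroll deduction: $32.18
Vision plan: $108.12
Total deductions = $51.31 + $71.96 + $24.50 + $32.18 + $108.12 = $288.07
Net pay = $2450.02 − $288.07 = $2161.95

$2161.95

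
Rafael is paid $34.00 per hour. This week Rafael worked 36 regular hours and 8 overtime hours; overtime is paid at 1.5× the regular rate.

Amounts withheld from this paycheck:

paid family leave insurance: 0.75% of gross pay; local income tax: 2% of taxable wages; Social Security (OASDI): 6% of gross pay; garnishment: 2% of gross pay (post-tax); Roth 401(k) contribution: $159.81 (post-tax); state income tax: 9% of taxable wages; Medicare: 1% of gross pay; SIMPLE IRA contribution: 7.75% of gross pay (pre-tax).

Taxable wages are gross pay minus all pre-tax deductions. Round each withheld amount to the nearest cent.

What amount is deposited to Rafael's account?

$1,020.98

Regular pay: 36 × $34.00 = $1,224.00
Overtime pay: 8 × $34.00 × 1.5 = $408.00
Gross pay = $1,224.00 + $408.00 = $1,632.00
SIMPLE IRA contribution: $1,632.00 × 0.0775 = $126.48
Taxable wages = $1,632.00 − $126.48 = $1,505.52
Local income tax: $1,505.52 × 0.02 = $30.11
State income tax: $1,505.52 × 0.09 = $135.50
Paid family leave insurance: $1,632.00 × 0.0075 = $12.24
Social Security (OASDI): $1,632.00 × 0.06 = $97.92
Medicare: $1,632.00 × 0.01 = $16.32
Roth 401(k) contribution: $159.81
Garnishment: $1,632.00 × 0.02 = $32.64
Total deductions = $126.48 + $30.11 + $135.50 + $12.24 + $97.92 + $16.32 + $159.81 + $32.64 = $611.02
Net pay = $1,632.00 − $611.02 = $1,020.98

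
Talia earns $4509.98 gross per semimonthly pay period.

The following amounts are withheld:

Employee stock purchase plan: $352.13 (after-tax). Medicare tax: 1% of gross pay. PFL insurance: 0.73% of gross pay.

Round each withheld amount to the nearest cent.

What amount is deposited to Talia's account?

$4079.83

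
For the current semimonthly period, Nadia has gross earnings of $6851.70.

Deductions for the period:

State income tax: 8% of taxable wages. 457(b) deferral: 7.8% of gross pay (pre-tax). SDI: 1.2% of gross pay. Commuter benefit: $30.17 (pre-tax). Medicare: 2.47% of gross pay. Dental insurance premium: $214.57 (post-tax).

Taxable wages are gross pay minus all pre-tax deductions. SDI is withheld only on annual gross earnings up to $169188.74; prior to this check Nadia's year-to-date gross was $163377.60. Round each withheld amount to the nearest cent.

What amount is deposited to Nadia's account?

457(b) deferral: $6851.70 × 0.078 = $534.43
Commuter benefit: $30.17
Pre-tax total = $534.43 + $30.17 = $564.60
Taxable wages = $6851.70 − $564.60 = $6287.10
State income tax: $6287.10 × 0.08 = $502.97
Medicare: $6851.70 × 0.0247 = $169.24
SDI: only $169188.74 − $163377.60 = $5811.14 of this check is subject → $5811.14 × 0.012 = $69.73
Dental insurance premium: $214.57
Total deductions = $534.43 + $30.17 + $502.97 + $169.24 + $69.73 + $214.57 = $1521.11
Net pay = $6851.70 − $1521.11 = $5330.59

$5330.59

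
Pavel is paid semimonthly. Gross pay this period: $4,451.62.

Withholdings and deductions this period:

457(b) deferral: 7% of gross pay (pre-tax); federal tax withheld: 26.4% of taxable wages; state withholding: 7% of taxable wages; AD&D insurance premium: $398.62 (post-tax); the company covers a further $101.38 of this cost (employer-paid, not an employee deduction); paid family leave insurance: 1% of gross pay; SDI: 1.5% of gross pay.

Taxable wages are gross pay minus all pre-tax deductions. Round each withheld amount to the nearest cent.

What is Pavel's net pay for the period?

457(b) deferral: $4,451.62 × 0.07 = $311.61
Taxable wages = $4,451.62 − $311.61 = $4,140.01
State withholding: $4,140.01 × 0.07 = $289.80
Federal tax withheld: $4,140.01 × 0.264 = $1,092.96
SDI: $4,451.62 × 0.015 = $66.77
Paid family leave insurance: $4,451.62 × 0.01 = $44.52
AD&D insurance premium: $398.62
(Employer's $101.38 toward AD&D insurance premium is not withheld from the employee.)
Total deductions = $311.61 + $289.80 + $1,092.96 + $66.77 + $44.52 + $398.62 = $2,204.28
Net pay = $4,451.62 − $2,204.28 = $2,247.34

$2,247.34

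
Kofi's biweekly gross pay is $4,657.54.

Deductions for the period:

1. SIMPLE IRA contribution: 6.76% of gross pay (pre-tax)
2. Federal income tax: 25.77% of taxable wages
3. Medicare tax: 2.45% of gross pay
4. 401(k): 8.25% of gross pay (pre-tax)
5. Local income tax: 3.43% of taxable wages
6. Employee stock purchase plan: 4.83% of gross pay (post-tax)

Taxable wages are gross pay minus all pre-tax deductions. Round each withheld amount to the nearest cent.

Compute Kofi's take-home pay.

$2,463.51

SIMPLE IRA contribution: $4,657.54 × 0.0676 = $314.85
401(k): $4,657.54 × 0.0825 = $384.25
Pre-tax total = $314.85 + $384.25 = $699.10
Taxable wages = $4,657.54 − $699.10 = $3,958.44
Federal income tax: $3,958.44 × 0.2577 = $1,020.09
Local income tax: $3,958.44 × 0.0343 = $135.77
Medicare tax: $4,657.54 × 0.0245 = $114.11
Employee stock purchase plan: $4,657.54 × 0.0483 = $224.96
Total deductions = $314.85 + $384.25 + $1,020.09 + $135.77 + $114.11 + $224.96 = $2,194.03
Net pay = $4,657.54 − $2,194.03 = $2,463.51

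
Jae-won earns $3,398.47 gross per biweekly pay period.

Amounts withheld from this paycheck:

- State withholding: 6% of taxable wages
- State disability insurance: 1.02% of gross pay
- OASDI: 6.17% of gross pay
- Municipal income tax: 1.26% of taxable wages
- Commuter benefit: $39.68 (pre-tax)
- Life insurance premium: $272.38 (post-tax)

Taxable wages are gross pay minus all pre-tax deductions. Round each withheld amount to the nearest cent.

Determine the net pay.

$2,598.21

Commuter benefit: $39.68
Taxable wages = $3,398.47 − $39.68 = $3,358.79
State withholding: $3,358.79 × 0.06 = $201.53
Municipal income tax: $3,358.79 × 0.0126 = $42.32
OASDI: $3,398.47 × 0.0617 = $209.69
State disability insurance: $3,398.47 × 0.0102 = $34.66
Life insurance premium: $272.38
Total deductions = $39.68 + $201.53 + $42.32 + $209.69 + $34.66 + $272.38 = $800.26
Net pay = $3,398.47 − $800.26 = $2,598.21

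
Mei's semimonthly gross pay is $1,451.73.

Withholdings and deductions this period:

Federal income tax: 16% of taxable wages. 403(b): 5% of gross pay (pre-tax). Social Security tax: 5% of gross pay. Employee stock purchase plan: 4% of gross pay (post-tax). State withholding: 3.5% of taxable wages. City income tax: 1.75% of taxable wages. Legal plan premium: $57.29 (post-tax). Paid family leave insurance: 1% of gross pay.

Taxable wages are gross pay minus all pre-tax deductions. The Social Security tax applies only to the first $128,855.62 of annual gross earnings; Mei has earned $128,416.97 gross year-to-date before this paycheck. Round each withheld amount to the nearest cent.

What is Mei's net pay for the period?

$934.27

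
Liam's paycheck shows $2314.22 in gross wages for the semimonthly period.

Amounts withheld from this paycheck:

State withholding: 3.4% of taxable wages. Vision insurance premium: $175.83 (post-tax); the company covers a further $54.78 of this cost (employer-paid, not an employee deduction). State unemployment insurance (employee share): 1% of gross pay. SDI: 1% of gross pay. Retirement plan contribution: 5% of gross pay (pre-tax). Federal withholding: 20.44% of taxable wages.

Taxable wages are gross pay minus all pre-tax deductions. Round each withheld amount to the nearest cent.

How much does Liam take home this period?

$1452.27

Retirement plan contribution: $2314.22 × 0.05 = $115.71
Taxable wages = $2314.22 − $115.71 = $2198.51
Federal withholding: $2198.51 × 0.2044 = $449.38
State withholding: $2198.51 × 0.034 = $74.75
SDI: $2314.22 × 0.01 = $23.14
State unemployment insurance (employee share): $2314.22 × 0.01 = $23.14
Vision insurance premium: $175.83
(Employer's $54.78 toward vision insurance premium is not withheld from the employee.)
Total deductions = $115.71 + $449.38 + $74.75 + $23.14 + $23.14 + $175.83 = $861.95
Net pay = $2314.22 − $861.95 = $1452.27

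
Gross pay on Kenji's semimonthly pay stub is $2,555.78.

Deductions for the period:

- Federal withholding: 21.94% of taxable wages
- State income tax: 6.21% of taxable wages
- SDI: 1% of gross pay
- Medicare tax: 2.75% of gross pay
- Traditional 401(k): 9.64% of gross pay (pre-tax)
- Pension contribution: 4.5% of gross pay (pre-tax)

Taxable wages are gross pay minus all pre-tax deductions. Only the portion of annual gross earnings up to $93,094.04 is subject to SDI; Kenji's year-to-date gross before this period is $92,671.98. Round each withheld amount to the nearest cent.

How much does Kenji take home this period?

$1,502.17

Pension contribution: $2,555.78 × 0.045 = $115.01
Traditional 401(k): $2,555.78 × 0.0964 = $246.38
Pre-tax total = $115.01 + $246.38 = $361.39
Taxable wages = $2,555.78 − $361.39 = $2,194.39
State income tax: $2,194.39 × 0.0621 = $136.27
Federal withholding: $2,194.39 × 0.2194 = $481.45
SDI: only $93,094.04 − $92,671.98 = $422.06 of this check is subject → $422.06 × 0.01 = $4.22
Medicare tax: $2,555.78 × 0.0275 = $70.28
Total deductions = $115.01 + $246.38 + $136.27 + $481.45 + $4.22 + $70.28 = $1,053.61
Net pay = $2,555.78 − $1,053.61 = $1,502.17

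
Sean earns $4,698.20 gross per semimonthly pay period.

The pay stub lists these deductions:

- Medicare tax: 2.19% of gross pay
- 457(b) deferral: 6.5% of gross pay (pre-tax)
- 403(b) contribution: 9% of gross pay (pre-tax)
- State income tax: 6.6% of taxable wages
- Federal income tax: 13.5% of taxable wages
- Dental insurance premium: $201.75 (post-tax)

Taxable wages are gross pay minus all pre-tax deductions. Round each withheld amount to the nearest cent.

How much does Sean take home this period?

403(b) contribution: $4,698.20 × 0.09 = $422.84
457(b) deferral: $4,698.20 × 0.065 = $305.38
Pre-tax total = $422.84 + $305.38 = $728.22
Taxable wages = $4,698.20 − $728.22 = $3,969.98
Federal income tax: $3,969.98 × 0.135 = $535.95
State income tax: $3,969.98 × 0.066 = $262.02
Medicare tax: $4,698.20 × 0.0219 = $102.89
Dental insurance premium: $201.75
Total deductions = $422.84 + $305.38 + $535.95 + $262.02 + $102.89 + $201.75 = $1,830.83
Net pay = $4,698.20 − $1,830.83 = $2,867.37

$2,867.37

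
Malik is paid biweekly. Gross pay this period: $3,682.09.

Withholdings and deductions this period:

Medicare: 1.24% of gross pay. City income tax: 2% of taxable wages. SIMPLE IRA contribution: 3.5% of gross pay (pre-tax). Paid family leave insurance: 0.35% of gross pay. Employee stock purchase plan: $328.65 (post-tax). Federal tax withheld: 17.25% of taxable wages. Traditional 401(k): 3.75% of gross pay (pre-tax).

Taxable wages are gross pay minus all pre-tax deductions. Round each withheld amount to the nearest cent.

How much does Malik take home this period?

SIMPLE IRA contribution: $3,682.09 × 0.035 = $128.87
Traditional 401(k): $3,682.09 × 0.0375 = $138.08
Pre-tax total = $128.87 + $138.08 = $266.95
Taxable wages = $3,682.09 − $266.95 = $3,415.14
Federal tax withheld: $3,415.14 × 0.1725 = $589.11
City income tax: $3,415.14 × 0.02 = $68.30
Paid family leave insurance: $3,682.09 × 0.0035 = $12.89
Medicare: $3,682.09 × 0.0124 = $45.66
Employee stock purchase plan: $328.65
Total deductions = $128.87 + $138.08 + $589.11 + $68.30 + $12.89 + $45.66 + $328.65 = $1,311.56
Net pay = $3,682.09 − $1,311.56 = $2,370.53

$2,370.53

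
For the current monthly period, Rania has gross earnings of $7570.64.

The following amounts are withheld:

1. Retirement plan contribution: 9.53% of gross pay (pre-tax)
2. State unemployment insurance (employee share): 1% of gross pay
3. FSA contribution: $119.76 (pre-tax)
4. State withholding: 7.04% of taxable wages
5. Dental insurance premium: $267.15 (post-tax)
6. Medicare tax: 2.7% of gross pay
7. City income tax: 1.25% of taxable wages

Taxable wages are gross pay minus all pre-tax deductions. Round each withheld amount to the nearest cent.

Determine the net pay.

$5624.26

FSA contribution: $119.76
Retirement plan contribution: $7570.64 × 0.0953 = $721.48
Pre-tax total = $119.76 + $721.48 = $841.24
Taxable wages = $7570.64 − $841.24 = $6729.40
City income tax: $6729.40 × 0.0125 = $84.12
State withholding: $6729.40 × 0.0704 = $473.75
State unemployment insurance (employee share): $7570.64 × 0.01 = $75.71
Medicare tax: $7570.64 × 0.027 = $204.41
Dental insurance premium: $267.15
Total deductions = $119.76 + $721.48 + $84.12 + $473.75 + $75.71 + $204.41 + $267.15 = $1946.38
Net pay = $7570.64 − $1946.38 = $5624.26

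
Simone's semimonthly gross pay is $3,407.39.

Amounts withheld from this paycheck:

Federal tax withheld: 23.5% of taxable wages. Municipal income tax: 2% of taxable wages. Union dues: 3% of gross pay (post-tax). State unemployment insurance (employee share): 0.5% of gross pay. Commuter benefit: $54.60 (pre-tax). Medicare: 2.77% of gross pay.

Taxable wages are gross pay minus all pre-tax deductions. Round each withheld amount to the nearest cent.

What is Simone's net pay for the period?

Commuter benefit: $54.60
Taxable wages = $3,407.39 − $54.60 = $3,352.79
Federal tax withheld: $3,352.79 × 0.235 = $787.91
Municipal income tax: $3,352.79 × 0.02 = $67.06
State unemployment insurance (employee share): $3,407.39 × 0.005 = $17.04
Medicare: $3,407.39 × 0.0277 = $94.38
Union dues: $3,407.39 × 0.03 = $102.22
Total deductions = $54.60 + $787.91 + $67.06 + $17.04 + $94.38 + $102.22 = $1,123.21
Net pay = $3,407.39 − $1,123.21 = $2,284.18

$2,284.18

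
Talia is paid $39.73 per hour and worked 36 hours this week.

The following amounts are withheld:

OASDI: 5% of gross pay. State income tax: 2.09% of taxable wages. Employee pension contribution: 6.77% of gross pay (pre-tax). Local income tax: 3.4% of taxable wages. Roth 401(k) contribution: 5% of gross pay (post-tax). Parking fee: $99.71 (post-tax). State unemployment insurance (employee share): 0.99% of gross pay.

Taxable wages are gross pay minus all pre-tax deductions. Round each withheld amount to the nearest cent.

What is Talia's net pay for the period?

$1,003.35

Gross pay: 36 × $39.73 = $1,430.28
Employee pension contribution: $1,430.28 × 0.0677 = $96.83
Taxable wages = $1,430.28 − $96.83 = $1,333.45
State income tax: $1,333.45 × 0.0209 = $27.87
Local income tax: $1,333.45 × 0.034 = $45.34
OASDI: $1,430.28 × 0.05 = $71.51
State unemployment insurance (employee share): $1,430.28 × 0.0099 = $14.16
Roth 401(k) contribution: $1,430.28 × 0.05 = $71.51
Parking fee: $99.71
Total deductions = $96.83 + $27.87 + $45.34 + $71.51 + $14.16 + $71.51 + $99.71 = $426.93
Net pay = $1,430.28 − $426.93 = $1,003.35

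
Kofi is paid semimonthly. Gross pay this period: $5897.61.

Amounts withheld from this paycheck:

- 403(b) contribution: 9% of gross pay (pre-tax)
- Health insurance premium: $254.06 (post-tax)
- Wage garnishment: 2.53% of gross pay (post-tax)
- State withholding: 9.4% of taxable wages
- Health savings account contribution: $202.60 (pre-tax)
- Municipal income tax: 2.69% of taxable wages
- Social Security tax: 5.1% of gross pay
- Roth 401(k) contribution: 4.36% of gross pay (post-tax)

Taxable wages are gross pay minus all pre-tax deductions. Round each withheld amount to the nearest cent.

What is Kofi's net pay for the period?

$3578.68

Health savings account contribution: $202.60
403(b) contribution: $5897.61 × 0.09 = $530.78
Pre-tax total = $202.60 + $530.78 = $733.38
Taxable wages = $5897.61 − $733.38 = $5164.23
Municipal income tax: $5164.23 × 0.0269 = $138.92
State withholding: $5164.23 × 0.094 = $485.44
Social Security tax: $5897.61 × 0.051 = $300.78
Roth 401(k) contribution: $5897.61 × 0.0436 = $257.14
Health insurance premium: $254.06
Wage garnishment: $5897.61 × 0.0253 = $149.21
Total deductions = $202.60 + $530.78 + $138.92 + $485.44 + $300.78 + $257.14 + $254.06 + $149.21 = $2318.93
Net pay = $5897.61 − $2318.93 = $3578.68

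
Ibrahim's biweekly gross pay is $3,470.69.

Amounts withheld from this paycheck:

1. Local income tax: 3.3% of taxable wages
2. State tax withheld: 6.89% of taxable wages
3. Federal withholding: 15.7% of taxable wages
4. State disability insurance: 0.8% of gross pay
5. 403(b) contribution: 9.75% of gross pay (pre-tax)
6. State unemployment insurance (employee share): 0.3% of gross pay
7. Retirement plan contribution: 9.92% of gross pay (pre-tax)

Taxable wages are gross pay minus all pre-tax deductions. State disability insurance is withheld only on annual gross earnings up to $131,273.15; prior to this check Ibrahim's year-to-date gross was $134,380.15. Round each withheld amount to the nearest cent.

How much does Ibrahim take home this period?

403(b) contribution: $3,470.69 × 0.0975 = $338.39
Retirement plan contribution: $3,470.69 × 0.0992 = $344.29
Pre-tax total = $338.39 + $344.29 = $682.68
Taxable wages = $3,470.69 − $682.68 = $2,788.01
Local income tax: $2,788.01 × 0.033 = $92.00
State tax withheld: $2,788.01 × 0.0689 = $192.09
Federal withholding: $2,788.01 × 0.157 = $437.72
State unemployment insurance (employee share): $3,470.69 × 0.003 = $10.41
State disability insurance: annual cap $131,273.15 already reached (YTD $134,380.15), so $0.00
Total deductions = $338.39 + $344.29 + $92.00 + $192.09 + $437.72 + $10.41 + $0.00 = $1,414.90
Net pay = $3,470.69 − $1,414.90 = $2,055.79

$2,055.79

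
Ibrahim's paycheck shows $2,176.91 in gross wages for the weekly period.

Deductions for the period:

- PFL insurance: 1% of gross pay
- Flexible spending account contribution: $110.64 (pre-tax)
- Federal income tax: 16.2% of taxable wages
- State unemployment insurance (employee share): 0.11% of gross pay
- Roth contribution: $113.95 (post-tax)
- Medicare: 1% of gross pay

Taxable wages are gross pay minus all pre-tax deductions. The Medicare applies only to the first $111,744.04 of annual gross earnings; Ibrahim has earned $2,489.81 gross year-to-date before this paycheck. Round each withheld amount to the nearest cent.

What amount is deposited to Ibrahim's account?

Flexible spending account contribution: $110.64
Taxable wages = $2,176.91 − $110.64 = $2,066.27
Federal income tax: $2,066.27 × 0.162 = $334.74
Medicare: cap not yet reached, full $2,176.91 is subject → $2,176.91 × 0.01 = $21.77
State unemployment insurance (employee share): $2,176.91 × 0.0011 = $2.39
PFL insurance: $2,176.91 × 0.01 = $21.77
Roth contribution: $113.95
Total deductions = $110.64 + $334.74 + $21.77 + $2.39 + $21.77 + $113.95 = $605.26
Net pay = $2,176.91 − $605.26 = $1,571.65

$1,571.65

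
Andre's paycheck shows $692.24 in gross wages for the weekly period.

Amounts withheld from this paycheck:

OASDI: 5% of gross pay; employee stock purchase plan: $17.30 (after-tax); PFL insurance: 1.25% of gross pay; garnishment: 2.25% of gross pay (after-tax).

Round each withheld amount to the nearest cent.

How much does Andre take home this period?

$616.10

OASDI: $692.24 × 0.05 = $34.61
PFL insurance: $692.24 × 0.0125 = $8.65
Employee stock purchase plan: $17.30
Garnishment: $692.24 × 0.0225 = $15.58
Total deductions = $34.61 + $8.65 + $17.30 + $15.58 = $76.14
Net pay = $692.24 − $76.14 = $616.10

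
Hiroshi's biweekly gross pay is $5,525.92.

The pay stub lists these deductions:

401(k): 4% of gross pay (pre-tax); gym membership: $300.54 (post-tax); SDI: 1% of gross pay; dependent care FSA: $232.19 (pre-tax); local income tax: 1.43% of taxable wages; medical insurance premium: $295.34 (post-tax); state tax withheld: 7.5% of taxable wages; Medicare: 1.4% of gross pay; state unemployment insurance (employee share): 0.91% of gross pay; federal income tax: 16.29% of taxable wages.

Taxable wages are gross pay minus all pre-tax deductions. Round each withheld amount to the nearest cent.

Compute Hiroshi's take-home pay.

401(k): $5,525.92 × 0.04 = $221.04
Dependent care FSA: $232.19
Pre-tax total = $221.04 + $232.19 = $453.23
Taxable wages = $5,525.92 − $453.23 = $5,072.69
State tax withheld: $5,072.69 × 0.075 = $380.45
Local income tax: $5,072.69 × 0.0143 = $72.54
Federal income tax: $5,072.69 × 0.1629 = $826.34
SDI: $5,525.92 × 0.01 = $55.26
State unemployment insurance (employee share): $5,525.92 × 0.0091 = $50.29
Medicare: $5,525.92 × 0.014 = $77.36
Medical insurance premium: $295.34
Gym membership: $300.54
Total deductions = $221.04 + $232.19 + $380.45 + $72.54 + $826.34 + $55.26 + $50.29 + $77.36 + $295.34 + $300.54 = $2,511.35
Net pay = $5,525.92 − $2,511.35 = $3,014.57

$3,014.57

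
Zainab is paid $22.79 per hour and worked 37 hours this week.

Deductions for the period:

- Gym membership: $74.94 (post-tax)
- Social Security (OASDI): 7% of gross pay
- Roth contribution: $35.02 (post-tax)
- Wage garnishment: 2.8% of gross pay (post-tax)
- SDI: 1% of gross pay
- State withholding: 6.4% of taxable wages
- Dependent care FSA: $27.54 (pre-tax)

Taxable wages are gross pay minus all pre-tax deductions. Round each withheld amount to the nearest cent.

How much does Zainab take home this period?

Gross pay: 37 × $22.79 = $843.23
Dependent care FSA: $27.54
Taxable wages = $843.23 − $27.54 = $815.69
State withholding: $815.69 × 0.064 = $52.20
SDI: $843.23 × 0.01 = $8.43
Social Security (OASDI): $843.23 × 0.07 = $59.03
Roth contribution: $35.02
Gym membership: $74.94
Wage garnishment: $843.23 × 0.028 = $23.61
Total deductions = $27.54 + $52.20 + $8.43 + $59.03 + $35.02 + $74.94 + $23.61 = $280.77
Net pay = $843.23 − $280.77 = $562.46

$562.46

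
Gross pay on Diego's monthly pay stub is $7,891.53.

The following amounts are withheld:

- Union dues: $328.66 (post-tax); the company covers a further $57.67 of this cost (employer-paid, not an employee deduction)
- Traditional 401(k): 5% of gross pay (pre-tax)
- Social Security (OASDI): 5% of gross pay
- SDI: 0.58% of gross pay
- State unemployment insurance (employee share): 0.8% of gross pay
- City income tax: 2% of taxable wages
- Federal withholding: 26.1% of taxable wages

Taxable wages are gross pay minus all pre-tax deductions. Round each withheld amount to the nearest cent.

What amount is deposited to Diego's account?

$4,558.17

Traditional 401(k): $7,891.53 × 0.05 = $394.58
Taxable wages = $7,891.53 − $394.58 = $7,496.95
Federal withholding: $7,496.95 × 0.261 = $1,956.70
City income tax: $7,496.95 × 0.02 = $149.94
Social Security (OASDI): $7,891.53 × 0.05 = $394.58
SDI: $7,891.53 × 0.0058 = $45.77
State unemployment insurance (employee share): $7,891.53 × 0.008 = $63.13
Union dues: $328.66
(Employer's $57.67 toward union dues is not withheld from the employee.)
Total deductions = $394.58 + $1,956.70 + $149.94 + $394.58 + $45.77 + $63.13 + $328.66 = $3,333.36
Net pay = $7,891.53 − $3,333.36 = $4,558.17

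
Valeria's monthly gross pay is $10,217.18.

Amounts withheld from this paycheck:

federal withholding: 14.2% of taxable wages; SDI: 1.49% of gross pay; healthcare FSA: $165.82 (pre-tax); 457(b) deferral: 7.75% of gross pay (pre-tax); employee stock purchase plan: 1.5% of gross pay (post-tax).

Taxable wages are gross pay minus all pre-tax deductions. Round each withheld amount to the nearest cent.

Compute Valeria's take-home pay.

Healthcare FSA: $165.82
457(b) deferral: $10,217.18 × 0.0775 = $791.83
Pre-tax total = $165.82 + $791.83 = $957.65
Taxable wages = $10,217.18 − $957.65 = $9,259.53
Federal withholding: $9,259.53 × 0.142 = $1,314.85
SDI: $10,217.18 × 0.0149 = $152.24
Employee stock purchase plan: $10,217.18 × 0.015 = $153.26
Total deductions = $165.82 + $791.83 + $1,314.85 + $152.24 + $153.26 = $2,578.00
Net pay = $10,217.18 − $2,578.00 = $7,639.18

$7,639.18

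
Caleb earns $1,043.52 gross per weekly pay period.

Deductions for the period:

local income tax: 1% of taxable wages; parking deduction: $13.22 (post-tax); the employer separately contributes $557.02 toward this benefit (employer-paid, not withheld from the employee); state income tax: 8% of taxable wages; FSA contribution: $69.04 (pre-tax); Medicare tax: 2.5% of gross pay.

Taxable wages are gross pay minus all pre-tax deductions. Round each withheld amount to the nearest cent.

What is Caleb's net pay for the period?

FSA contribution: $69.04
Taxable wages = $1,043.52 − $69.04 = $974.48
Local income tax: $974.48 × 0.01 = $9.74
State income tax: $974.48 × 0.08 = $77.96
Medicare tax: $1,043.52 × 0.025 = $26.09
Parking deduction: $13.22
(Employer's $557.02 toward parking deduction is not withheld from the employee.)
Total deductions = $69.04 + $9.74 + $77.96 + $26.09 + $13.22 = $196.05
Net pay = $1,043.52 − $196.05 = $847.47

$847.47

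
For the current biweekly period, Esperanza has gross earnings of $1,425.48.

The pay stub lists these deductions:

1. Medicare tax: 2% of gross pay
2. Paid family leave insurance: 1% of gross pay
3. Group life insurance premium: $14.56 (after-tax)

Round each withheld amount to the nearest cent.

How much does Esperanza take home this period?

$1,368.16

Paid family leave insurance: $1,425.48 × 0.01 = $14.25
Medicare tax: $1,425.48 × 0.02 = $28.51
Group life insurance premium: $14.56
Total deductions = $14.25 + $28.51 + $14.56 = $57.32
Net pay = $1,425.48 − $57.32 = $1,368.16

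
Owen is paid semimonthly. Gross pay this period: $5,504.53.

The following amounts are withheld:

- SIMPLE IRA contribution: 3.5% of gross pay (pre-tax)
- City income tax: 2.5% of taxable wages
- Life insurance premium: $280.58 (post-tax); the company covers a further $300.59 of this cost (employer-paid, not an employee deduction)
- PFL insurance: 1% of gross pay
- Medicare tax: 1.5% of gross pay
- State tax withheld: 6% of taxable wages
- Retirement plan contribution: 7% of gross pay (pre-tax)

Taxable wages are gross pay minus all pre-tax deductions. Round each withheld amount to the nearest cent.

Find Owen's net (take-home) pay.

Retirement plan contribution: $5,504.53 × 0.07 = $385.32
SIMPLE IRA contribution: $5,504.53 × 0.035 = $192.66
Pre-tax total = $385.32 + $192.66 = $577.98
Taxable wages = $5,504.53 − $577.98 = $4,926.55
City income tax: $4,926.55 × 0.025 = $123.16
State tax withheld: $4,926.55 × 0.06 = $295.59
PFL insurance: $5,504.53 × 0.01 = $55.05
Medicare tax: $5,504.53 × 0.015 = $82.57
Life insurance premium: $280.58
(Employer's $300.59 toward life insurance premium is not withheld from the employee.)
Total deductions = $385.32 + $192.66 + $123.16 + $295.59 + $55.05 + $82.57 + $280.58 = $1,414.93
Net pay = $5,504.53 − $1,414.93 = $4,089.60

$4,089.60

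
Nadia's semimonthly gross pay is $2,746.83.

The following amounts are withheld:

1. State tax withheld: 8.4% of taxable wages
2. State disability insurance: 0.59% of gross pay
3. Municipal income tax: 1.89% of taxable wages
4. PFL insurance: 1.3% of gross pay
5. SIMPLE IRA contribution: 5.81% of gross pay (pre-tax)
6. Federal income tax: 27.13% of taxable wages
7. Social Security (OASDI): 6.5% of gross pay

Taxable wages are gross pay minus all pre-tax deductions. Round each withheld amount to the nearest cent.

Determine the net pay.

SIMPLE IRA contribution: $2,746.83 × 0.0581 = $159.59
Taxable wages = $2,746.83 − $159.59 = $2,587.24
Municipal income tax: $2,587.24 × 0.0189 = $48.90
State tax withheld: $2,587.24 × 0.084 = $217.33
Federal income tax: $2,587.24 × 0.2713 = $701.92
PFL insurance: $2,746.83 × 0.013 = $35.71
Social Security (OASDI): $2,746.83 × 0.065 = $178.54
State disability insurance: $2,746.83 × 0.0059 = $16.21
Total deductions = $159.59 + $48.90 + $217.33 + $701.92 + $35.71 + $178.54 + $16.21 = $1,358.20
Net pay = $2,746.83 − $1,358.20 = $1,388.63

$1,388.63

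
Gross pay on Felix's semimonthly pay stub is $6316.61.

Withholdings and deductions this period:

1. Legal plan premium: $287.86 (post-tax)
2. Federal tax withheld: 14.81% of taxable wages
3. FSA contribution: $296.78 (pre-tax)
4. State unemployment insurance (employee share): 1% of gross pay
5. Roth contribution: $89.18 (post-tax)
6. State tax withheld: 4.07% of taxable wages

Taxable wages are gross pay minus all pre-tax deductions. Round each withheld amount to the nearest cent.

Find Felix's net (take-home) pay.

$4443.07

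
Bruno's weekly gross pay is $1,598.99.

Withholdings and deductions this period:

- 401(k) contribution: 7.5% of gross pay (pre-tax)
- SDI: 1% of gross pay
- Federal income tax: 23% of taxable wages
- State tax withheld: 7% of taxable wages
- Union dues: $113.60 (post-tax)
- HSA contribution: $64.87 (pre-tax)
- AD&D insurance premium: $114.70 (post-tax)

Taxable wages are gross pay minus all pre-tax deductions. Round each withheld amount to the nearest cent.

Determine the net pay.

$745.65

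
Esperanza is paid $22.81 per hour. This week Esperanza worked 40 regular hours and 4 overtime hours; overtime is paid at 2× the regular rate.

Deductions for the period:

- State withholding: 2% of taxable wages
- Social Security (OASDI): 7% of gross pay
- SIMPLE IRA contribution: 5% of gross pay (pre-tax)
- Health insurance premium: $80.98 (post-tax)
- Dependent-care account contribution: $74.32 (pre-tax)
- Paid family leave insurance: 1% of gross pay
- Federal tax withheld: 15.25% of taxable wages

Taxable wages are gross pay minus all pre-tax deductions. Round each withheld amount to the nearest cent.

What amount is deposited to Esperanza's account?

Regular pay: 40 × $22.81 = $912.40
Overtime pay: 4 × $22.81 × 2 = $182.48
Gross pay = $912.40 + $182.48 = $1094.88
Dependent-care account contribution: $74.32
SIMPLE IRA contribution: $1094.88 × 0.05 = $54.74
Pre-tax total = $74.32 + $54.74 = $129.06
Taxable wages = $1094.88 − $129.06 = $965.82
Federal tax withheld: $965.82 × 0.1525 = $147.29
State withholding: $965.82 × 0.02 = $19.32
Social Security (OASDI): $1094.88 × 0.07 = $76.64
Paid family leave insurance: $1094.88 × 0.01 = $10.95
Health insurance premium: $80.98
Total deductions = $74.32 + $54.74 + $147.29 + $19.32 + $76.64 + $10.95 + $80.98 = $464.24
Net pay = $1094.88 − $464.24 = $630.64

$630.64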